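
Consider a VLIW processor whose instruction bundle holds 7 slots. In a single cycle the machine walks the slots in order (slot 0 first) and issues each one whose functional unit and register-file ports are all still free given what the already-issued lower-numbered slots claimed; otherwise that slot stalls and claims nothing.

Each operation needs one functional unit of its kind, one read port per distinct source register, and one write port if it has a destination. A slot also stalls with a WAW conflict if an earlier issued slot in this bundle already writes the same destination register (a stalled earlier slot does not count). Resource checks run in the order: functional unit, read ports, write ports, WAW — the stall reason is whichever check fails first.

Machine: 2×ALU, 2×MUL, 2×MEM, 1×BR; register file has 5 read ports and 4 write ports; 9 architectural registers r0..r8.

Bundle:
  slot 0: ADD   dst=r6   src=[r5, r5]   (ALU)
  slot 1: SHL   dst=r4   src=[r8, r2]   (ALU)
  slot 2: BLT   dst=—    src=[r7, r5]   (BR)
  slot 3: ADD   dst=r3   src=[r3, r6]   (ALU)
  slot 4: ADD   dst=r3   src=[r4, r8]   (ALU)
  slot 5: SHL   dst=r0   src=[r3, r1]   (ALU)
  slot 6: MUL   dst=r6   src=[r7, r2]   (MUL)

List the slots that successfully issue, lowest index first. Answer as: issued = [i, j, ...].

[0] ALU needs rd=1 wr=1: ok; after: ALU=1 MUL=2 MEM=2 BR=1, R=4, W=3
[1] ALU needs rd=2 wr=1: ok; after: ALU=0 MUL=2 MEM=2 BR=1, R=2, W=2
[2] BR needs rd=2 wr=0: ok; after: ALU=0 MUL=2 MEM=2 BR=0, R=0, W=2
[3] ALU needs rd=2 wr=1: FU; after: ALU=0 MUL=2 MEM=2 BR=0, R=0, W=2
[4] ALU needs rd=2 wr=1: FU; after: ALU=0 MUL=2 MEM=2 BR=0, R=0, W=2
[5] ALU needs rd=2 wr=1: FU; after: ALU=0 MUL=2 MEM=2 BR=0, R=0, W=2
[6] MUL needs rd=2 wr=1: RD_PORT; after: ALU=0 MUL=2 MEM=2 BR=0, R=0, W=2

issued = [0, 1, 2]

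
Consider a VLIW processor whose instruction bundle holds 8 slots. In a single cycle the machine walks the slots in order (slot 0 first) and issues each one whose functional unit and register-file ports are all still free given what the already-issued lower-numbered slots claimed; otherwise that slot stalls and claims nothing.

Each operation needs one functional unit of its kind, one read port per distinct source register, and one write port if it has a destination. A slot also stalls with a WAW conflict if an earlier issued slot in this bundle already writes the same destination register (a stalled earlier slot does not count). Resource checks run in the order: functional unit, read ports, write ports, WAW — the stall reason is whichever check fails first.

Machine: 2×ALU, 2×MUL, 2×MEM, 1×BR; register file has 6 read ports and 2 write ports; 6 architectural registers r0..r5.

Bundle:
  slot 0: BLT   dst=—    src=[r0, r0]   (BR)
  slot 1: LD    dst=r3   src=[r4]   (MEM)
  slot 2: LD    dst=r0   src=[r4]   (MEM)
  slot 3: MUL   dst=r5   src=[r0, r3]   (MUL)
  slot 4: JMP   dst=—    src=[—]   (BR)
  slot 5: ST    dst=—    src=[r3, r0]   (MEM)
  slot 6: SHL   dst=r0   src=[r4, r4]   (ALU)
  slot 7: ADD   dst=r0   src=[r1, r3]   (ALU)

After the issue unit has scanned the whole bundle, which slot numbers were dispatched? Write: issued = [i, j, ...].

[0] BR needs rd=1 wr=0: ok; after: ALU=2 MUL=2 MEM=2 BR=0, R=5, W=2
[1] MEM needs rd=1 wr=1: ok; after: ALU=2 MUL=2 MEM=1 BR=0, R=4, W=1
[2] MEM needs rd=1 wr=1: ok; after: ALU=2 MUL=2 MEM=0 BR=0, R=3, W=0
[3] MUL needs rd=2 wr=1: WR_PORT; after: ALU=2 MUL=2 MEM=0 BR=0, R=3, W=0
[4] BR needs rd=0 wr=0: FU; after: ALU=2 MUL=2 MEM=0 BR=0, R=3, W=0
[5] MEM needs rd=2 wr=0: FU; after: ALU=2 MUL=2 MEM=0 BR=0, R=3, W=0
[6] ALU needs rd=1 wr=1: WR_PORT; after: ALU=2 MUL=2 MEM=0 BR=0, R=3, W=0
[7] ALU needs rd=2 wr=1: WR_PORT; after: ALU=2 MUL=2 MEM=0 BR=0, R=3, W=0

issued = [0, 1, 2]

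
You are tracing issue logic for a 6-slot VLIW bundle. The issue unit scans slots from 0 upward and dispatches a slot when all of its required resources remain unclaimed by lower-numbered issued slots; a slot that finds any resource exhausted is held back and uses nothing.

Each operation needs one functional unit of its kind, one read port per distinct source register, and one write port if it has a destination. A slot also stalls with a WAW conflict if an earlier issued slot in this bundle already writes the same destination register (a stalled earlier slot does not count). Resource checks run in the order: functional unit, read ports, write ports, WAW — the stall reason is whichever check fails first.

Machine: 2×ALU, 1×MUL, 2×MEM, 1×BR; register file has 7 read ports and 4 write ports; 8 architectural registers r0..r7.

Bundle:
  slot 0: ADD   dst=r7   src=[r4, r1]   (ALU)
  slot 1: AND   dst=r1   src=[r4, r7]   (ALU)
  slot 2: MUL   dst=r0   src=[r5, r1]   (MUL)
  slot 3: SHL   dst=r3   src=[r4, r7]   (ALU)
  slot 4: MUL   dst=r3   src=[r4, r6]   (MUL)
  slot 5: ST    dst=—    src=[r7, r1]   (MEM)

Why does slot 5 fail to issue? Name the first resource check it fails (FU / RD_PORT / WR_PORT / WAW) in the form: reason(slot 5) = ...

(0) want 1×ALU +2rd +1wr — yes → AL1|MU1|ME2|BR1|rd5|wr3
(1) want 1×ALU +2rd +1wr — yes → AL0|MU1|ME2|BR1|rd3|wr2
(2) want 1×MUL +2rd +1wr — yes → AL0|MU0|ME2|BR1|rd1|wr1
(3) want 1×ALU +2rd +1wr — FU → AL0|MU0|ME2|BR1|rd1|wr1
(4) want 1×MUL +2rd +1wr — FU → AL0|MU0|ME2|BR1|rd1|wr1
(5) want 1×MEM +2rd +0wr — RD_PORT → AL0|MU0|ME2|BR1|rd1|wr1

reason(slot 5) = RD_PORT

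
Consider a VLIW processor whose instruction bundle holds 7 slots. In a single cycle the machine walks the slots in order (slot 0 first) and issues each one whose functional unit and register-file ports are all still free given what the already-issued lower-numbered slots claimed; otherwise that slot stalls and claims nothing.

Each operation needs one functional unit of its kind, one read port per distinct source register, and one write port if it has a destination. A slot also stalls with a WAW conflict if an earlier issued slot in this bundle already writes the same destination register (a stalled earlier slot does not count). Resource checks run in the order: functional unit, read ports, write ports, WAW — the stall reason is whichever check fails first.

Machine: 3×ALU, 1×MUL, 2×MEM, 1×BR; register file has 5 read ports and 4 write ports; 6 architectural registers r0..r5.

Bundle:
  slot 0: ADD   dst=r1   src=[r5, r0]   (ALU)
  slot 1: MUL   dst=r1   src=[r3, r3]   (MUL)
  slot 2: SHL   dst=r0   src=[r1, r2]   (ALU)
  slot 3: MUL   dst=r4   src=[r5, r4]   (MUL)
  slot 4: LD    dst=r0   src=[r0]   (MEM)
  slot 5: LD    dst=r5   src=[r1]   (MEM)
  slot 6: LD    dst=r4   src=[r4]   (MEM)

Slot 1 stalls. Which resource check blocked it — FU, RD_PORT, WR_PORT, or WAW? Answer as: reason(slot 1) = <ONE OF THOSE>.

reason(slot 1) = WAW

  0. ALU→r1 ⇒ go  {2A/1Mu/2Ld/1B | 3r 3w}
  1. MUL→r1 ⇒ no(WAW)  {2A/1Mu/2Ld/1B | 3r 3w}
  2. ALU→r0 ⇒ go  {1A/1Mu/2Ld/1B | 1r 2w}
  3. MUL→r4 ⇒ no(RD_PORT)  {1A/1Mu/2Ld/1B | 1r 2w}
  4. MEM→r0 ⇒ no(WAW)  {1A/1Mu/2Ld/1B | 1r 2w}
  5. MEM→r5 ⇒ go  {1A/1Mu/1Ld/1B | 0r 1w}
  6. MEM→r4 ⇒ no(RD_PORT)  {1A/1Mu/1Ld/1B | 0r 1w}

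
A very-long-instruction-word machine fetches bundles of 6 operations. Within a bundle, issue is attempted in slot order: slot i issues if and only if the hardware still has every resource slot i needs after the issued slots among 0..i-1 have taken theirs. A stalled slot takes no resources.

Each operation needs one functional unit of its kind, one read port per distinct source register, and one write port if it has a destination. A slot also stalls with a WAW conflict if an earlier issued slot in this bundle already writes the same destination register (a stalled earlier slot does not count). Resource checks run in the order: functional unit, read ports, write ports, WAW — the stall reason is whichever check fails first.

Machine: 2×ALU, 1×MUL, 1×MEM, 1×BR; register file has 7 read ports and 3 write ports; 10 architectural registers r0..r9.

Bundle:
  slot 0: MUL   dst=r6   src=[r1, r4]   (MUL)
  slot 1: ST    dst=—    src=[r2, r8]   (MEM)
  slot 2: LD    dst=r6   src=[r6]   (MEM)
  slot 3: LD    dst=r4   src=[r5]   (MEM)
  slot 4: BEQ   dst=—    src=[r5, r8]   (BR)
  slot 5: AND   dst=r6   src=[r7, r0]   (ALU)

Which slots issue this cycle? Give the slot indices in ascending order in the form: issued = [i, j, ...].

issued = [0, 1, 4]

#0 MUL src=r1,r4 dispatched  <A:2 Mu:0 Ld:1 B:1 rd:5 wr:2>
#1 MEM src=r2,r8 dispatched  <A:2 Mu:0 Ld:0 B:1 rd:3 wr:2>
#2 MEM src=r6 held:FU  <A:2 Mu:0 Ld:0 B:1 rd:3 wr:2>
#3 MEM src=r5 held:FU  <A:2 Mu:0 Ld:0 B:1 rd:3 wr:2>
#4 BR src=r5,r8 dispatched  <A:2 Mu:0 Ld:0 B:0 rd:1 wr:2>
#5 ALU src=r7,r0 held:RD_PORT  <A:2 Mu:0 Ld:0 B:0 rd:1 wr:2>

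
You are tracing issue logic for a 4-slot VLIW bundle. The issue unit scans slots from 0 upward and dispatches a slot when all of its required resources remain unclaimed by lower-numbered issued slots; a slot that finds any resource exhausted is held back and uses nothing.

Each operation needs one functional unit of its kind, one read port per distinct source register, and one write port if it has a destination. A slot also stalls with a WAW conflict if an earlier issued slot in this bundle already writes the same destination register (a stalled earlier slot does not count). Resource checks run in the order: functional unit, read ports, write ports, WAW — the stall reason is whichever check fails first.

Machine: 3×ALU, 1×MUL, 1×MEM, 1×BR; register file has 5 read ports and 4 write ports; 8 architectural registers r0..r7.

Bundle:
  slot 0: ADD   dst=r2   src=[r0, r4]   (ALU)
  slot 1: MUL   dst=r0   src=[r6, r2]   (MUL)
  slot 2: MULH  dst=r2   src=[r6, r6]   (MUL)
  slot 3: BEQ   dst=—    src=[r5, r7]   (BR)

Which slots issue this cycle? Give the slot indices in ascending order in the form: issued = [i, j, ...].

#0 ALU src=r0,r4 dispatched  <A:2 Mu:1 Ld:1 B:1 rd:3 wr:3>
#1 MUL src=r6,r2 dispatched  <A:2 Mu:0 Ld:1 B:1 rd:1 wr:2>
#2 MUL src=r6,r6 held:FU  <A:2 Mu:0 Ld:1 B:1 rd:1 wr:2>
#3 BR src=r5,r7 held:RD_PORT  <A:2 Mu:0 Ld:1 B:1 rd:1 wr:2>

issued = [0, 1]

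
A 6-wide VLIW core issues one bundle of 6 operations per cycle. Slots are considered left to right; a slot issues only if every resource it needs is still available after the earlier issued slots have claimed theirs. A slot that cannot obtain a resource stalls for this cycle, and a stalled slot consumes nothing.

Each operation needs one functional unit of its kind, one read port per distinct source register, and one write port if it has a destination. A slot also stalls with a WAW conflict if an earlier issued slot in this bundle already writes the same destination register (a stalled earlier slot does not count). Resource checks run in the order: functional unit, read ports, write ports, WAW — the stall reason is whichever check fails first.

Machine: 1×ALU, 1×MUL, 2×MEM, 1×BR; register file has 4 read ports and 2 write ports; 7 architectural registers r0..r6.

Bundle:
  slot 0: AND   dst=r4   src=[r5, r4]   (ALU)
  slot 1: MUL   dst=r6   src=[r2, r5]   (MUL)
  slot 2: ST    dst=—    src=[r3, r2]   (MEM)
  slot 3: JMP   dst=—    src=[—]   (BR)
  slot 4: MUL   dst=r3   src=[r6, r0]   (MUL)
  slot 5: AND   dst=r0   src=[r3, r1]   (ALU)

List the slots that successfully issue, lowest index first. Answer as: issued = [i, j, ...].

(0) want 1×ALU +2rd +1wr — yes → AL0|MU1|ME2|BR1|rd2|wr1
(1) want 1×MUL +2rd +1wr — yes → AL0|MU0|ME2|BR1|rd0|wr0
(2) want 1×MEM +2rd +0wr — RD_PORT → AL0|MU0|ME2|BR1|rd0|wr0
(3) want 1×BR +0rd +0wr — yes → AL0|MU0|ME2|BR0|rd0|wr0
(4) want 1×MUL +2rd +1wr — FU → AL0|MU0|ME2|BR0|rd0|wr0
(5) want 1×ALU +2rd +1wr — FU → AL0|MU0|ME2|BR0|rd0|wr0

issued = [0, 1, 3]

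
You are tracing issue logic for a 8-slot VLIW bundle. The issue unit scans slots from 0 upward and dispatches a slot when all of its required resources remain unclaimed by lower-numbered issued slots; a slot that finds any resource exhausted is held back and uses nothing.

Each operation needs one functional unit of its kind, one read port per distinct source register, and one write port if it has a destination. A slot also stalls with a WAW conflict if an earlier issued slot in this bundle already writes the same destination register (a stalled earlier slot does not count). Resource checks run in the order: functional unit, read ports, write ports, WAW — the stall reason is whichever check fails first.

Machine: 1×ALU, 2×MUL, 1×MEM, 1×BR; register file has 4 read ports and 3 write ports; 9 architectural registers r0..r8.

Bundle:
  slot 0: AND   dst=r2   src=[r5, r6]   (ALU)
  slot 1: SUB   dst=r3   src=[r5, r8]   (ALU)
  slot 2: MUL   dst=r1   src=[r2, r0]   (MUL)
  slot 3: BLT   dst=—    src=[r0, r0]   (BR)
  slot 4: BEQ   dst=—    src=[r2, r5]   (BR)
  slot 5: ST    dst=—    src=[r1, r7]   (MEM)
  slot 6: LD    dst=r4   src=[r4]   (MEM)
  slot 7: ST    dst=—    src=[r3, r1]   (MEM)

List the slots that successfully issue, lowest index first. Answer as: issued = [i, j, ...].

(0) want 1×ALU +2rd +1wr — yes → AL0|MU2|ME1|BR1|rd2|wr2
(1) want 1×ALU +2rd +1wr — FU → AL0|MU2|ME1|BR1|rd2|wr2
(2) want 1×MUL +2rd +1wr — yes → AL0|MU1|ME1|BR1|rd0|wr1
(3) want 1×BR +1rd +0wr — RD_PORT → AL0|MU1|ME1|BR1|rd0|wr1
(4) want 1×BR +2rd +0wr — RD_PORT → AL0|MU1|ME1|BR1|rd0|wr1
(5) want 1×MEM +2rd +0wr — RD_PORT → AL0|MU1|ME1|BR1|rd0|wr1
(6) want 1×MEM +1rd +1wr — RD_PORT → AL0|MU1|ME1|BR1|rd0|wr1
(7) want 1×MEM +2rd +0wr — RD_PORT → AL0|MU1|ME1|BR1|rd0|wr1

issued = [0, 2]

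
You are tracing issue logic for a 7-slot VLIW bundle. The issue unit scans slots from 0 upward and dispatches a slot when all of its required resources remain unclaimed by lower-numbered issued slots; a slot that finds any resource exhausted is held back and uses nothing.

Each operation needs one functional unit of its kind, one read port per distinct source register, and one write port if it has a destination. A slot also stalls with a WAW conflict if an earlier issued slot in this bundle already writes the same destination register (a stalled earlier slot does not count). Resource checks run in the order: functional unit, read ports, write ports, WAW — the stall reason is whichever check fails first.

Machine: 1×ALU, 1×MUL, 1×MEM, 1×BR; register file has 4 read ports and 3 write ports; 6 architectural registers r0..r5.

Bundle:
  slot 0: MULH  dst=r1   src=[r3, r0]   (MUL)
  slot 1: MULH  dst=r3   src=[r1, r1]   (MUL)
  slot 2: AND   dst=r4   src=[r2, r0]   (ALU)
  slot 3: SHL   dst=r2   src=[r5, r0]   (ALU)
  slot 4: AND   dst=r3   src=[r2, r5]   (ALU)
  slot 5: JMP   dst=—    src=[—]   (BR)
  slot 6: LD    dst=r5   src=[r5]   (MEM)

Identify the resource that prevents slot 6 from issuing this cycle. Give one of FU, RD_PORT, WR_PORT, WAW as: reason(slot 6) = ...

reason(slot 6) = RD_PORT

[0] MUL needs rd=2 wr=1: ok; after: ALU=1 MUL=0 MEM=1 BR=1, R=2, W=2
[1] MUL needs rd=1 wr=1: FU; after: ALU=1 MUL=0 MEM=1 BR=1, R=2, W=2
[2] ALU needs rd=2 wr=1: ok; after: ALU=0 MUL=0 MEM=1 BR=1, R=0, W=1
[3] ALU needs rd=2 wr=1: FU; after: ALU=0 MUL=0 MEM=1 BR=1, R=0, W=1
[4] ALU needs rd=2 wr=1: FU; after: ALU=0 MUL=0 MEM=1 BR=1, R=0, W=1
[5] BR needs rd=0 wr=0: ok; after: ALU=0 MUL=0 MEM=1 BR=0, R=0, W=1
[6] MEM needs rd=1 wr=1: RD_PORT; after: ALU=0 MUL=0 MEM=1 BR=0, R=0, W=1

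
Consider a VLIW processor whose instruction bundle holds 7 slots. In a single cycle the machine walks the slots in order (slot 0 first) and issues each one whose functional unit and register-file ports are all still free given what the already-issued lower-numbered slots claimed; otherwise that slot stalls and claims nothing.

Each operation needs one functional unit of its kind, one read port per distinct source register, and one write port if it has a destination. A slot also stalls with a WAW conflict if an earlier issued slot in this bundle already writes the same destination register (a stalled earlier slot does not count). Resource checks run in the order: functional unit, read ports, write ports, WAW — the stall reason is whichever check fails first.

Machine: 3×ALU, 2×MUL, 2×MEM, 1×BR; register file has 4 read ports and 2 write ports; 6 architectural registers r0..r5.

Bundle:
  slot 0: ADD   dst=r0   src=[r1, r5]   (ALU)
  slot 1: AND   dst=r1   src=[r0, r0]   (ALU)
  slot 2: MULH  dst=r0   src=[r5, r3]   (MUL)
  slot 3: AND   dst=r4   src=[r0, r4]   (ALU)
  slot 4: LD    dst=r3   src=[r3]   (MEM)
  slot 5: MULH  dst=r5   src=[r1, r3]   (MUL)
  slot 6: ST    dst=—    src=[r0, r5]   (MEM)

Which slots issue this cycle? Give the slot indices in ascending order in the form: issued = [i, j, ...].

issued = [0, 1]

#0 ALU src=r1,r5 dispatched  <A:2 Mu:2 Ld:2 B:1 rd:2 wr:1>
#1 ALU src=r0,r0 dispatched  <A:1 Mu:2 Ld:2 B:1 rd:1 wr:0>
#2 MUL src=r5,r3 held:RD_PORT  <A:1 Mu:2 Ld:2 B:1 rd:1 wr:0>
#3 ALU src=r0,r4 held:RD_PORT  <A:1 Mu:2 Ld:2 B:1 rd:1 wr:0>
#4 MEM src=r3 held:WR_PORT  <A:1 Mu:2 Ld:2 B:1 rd:1 wr:0>
#5 MUL src=r1,r3 held:RD_PORT  <A:1 Mu:2 Ld:2 B:1 rd:1 wr:0>
#6 MEM src=r0,r5 held:RD_PORT  <A:1 Mu:2 Ld:2 B:1 rd:1 wr:0>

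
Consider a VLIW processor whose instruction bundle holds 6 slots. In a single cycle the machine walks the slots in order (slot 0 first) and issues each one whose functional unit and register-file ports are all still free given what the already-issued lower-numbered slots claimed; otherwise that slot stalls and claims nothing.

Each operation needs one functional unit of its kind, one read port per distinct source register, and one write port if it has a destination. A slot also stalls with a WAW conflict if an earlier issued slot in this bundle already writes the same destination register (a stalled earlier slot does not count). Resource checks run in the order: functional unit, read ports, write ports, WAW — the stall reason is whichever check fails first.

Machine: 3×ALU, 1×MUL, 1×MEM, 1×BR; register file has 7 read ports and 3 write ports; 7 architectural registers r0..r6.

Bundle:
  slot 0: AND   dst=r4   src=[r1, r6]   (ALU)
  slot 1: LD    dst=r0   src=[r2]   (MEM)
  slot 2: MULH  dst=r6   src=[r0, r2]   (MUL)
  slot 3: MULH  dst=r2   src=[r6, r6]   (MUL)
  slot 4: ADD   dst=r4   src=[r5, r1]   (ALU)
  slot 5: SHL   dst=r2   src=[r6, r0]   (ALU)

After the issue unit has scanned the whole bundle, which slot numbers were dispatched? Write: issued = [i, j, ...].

issued = [0, 1, 2]

[0] ALU needs rd=2 wr=1: ok; after: ALU=2 MUL=1 MEM=1 BR=1, R=5, W=2
[1] MEM needs rd=1 wr=1: ok; after: ALU=2 MUL=1 MEM=0 BR=1, R=4, W=1
[2] MUL needs rd=2 wr=1: ok; after: ALU=2 MUL=0 MEM=0 BR=1, R=2, W=0
[3] MUL needs rd=1 wr=1: FU; after: ALU=2 MUL=0 MEM=0 BR=1, R=2, W=0
[4] ALU needs rd=2 wr=1: WR_PORT; after: ALU=2 MUL=0 MEM=0 BR=1, R=2, W=0
[5] ALU needs rd=2 wr=1: WR_PORT; after: ALU=2 MUL=0 MEM=0 BR=1, R=2, W=0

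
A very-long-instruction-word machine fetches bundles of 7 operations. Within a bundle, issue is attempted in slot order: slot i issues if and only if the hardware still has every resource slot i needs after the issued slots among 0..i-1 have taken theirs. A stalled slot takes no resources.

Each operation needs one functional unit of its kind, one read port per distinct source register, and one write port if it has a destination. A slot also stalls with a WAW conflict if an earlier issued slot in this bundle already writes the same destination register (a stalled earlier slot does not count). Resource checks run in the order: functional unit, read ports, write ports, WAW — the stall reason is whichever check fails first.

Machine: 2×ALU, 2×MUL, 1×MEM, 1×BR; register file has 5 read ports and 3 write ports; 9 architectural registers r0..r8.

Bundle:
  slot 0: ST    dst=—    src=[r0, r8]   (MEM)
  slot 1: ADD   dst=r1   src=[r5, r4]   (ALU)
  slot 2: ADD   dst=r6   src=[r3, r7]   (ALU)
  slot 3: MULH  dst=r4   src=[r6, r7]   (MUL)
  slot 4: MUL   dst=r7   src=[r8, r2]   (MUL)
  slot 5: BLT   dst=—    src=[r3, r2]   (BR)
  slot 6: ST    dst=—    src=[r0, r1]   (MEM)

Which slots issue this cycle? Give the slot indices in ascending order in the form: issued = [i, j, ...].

issued = [0, 1]

(0) want 1×MEM +2rd +0wr — yes → AL2|MU2|ME0|BR1|rd3|wr3
(1) want 1×ALU +2rd +1wr — yes → AL1|MU2|ME0|BR1|rd1|wr2
(2) want 1×ALU +2rd +1wr — RD_PORT → AL1|MU2|ME0|BR1|rd1|wr2
(3) want 1×MUL +2rd +1wr — RD_PORT → AL1|MU2|ME0|BR1|rd1|wr2
(4) want 1×MUL +2rd +1wr — RD_PORT → AL1|MU2|ME0|BR1|rd1|wr2
(5) want 1×BR +2rd +0wr — RD_PORT → AL1|MU2|ME0|BR1|rd1|wr2
(6) want 1×MEM +2rd +0wr — FU → AL1|MU2|ME0|BR1|rd1|wr2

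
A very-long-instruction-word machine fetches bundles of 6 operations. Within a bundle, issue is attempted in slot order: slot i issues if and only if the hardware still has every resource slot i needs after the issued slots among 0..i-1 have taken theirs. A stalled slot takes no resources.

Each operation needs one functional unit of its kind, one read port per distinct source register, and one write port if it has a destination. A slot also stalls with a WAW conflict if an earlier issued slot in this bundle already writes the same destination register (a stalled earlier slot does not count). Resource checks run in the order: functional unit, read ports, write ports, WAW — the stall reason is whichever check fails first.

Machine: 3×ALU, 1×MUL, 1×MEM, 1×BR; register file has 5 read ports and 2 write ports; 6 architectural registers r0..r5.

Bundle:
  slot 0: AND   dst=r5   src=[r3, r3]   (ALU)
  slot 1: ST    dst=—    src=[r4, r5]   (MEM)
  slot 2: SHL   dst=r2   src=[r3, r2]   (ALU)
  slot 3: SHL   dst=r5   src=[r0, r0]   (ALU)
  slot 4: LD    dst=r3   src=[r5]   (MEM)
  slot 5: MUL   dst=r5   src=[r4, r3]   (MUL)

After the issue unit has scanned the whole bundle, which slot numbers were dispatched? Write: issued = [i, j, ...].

issued = [0, 1, 2]

slot 0 (ALU): ISSUE — free A2,Mu1,Ld1,B1 rp4 wp1
slot 1 (MEM): ISSUE — free A2,Mu1,Ld0,B1 rp2 wp1
slot 2 (ALU): ISSUE — free A1,Mu1,Ld0,B1 rp0 wp0
slot 3 (ALU): stall RD_PORT — free A1,Mu1,Ld0,B1 rp0 wp0
slot 4 (MEM): stall FU — free A1,Mu1,Ld0,B1 rp0 wp0
slot 5 (MUL): stall RD_PORT — free A1,Mu1,Ld0,B1 rp0 wp0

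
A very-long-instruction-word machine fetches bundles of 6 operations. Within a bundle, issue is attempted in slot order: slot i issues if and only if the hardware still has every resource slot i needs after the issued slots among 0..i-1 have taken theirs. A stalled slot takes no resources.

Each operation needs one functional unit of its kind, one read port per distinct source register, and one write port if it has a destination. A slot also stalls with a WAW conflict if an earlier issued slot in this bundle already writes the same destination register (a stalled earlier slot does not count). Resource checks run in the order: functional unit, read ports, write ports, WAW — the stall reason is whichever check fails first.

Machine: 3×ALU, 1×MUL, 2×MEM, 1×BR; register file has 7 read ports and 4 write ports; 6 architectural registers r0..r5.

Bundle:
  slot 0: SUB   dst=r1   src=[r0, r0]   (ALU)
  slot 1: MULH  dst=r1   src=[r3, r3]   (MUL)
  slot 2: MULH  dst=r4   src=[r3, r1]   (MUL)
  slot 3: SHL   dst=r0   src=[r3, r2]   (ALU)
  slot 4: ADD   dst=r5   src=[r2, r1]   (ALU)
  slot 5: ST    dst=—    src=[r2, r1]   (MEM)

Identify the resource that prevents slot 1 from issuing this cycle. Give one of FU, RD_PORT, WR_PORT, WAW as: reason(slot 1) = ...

[0] ALU needs rd=1 wr=1: ok; after: ALU=2 MUL=1 MEM=2 BR=1, R=6, W=3
[1] MUL needs rd=1 wr=1: WAW; after: ALU=2 MUL=1 MEM=2 BR=1, R=6, W=3
[2] MUL needs rd=2 wr=1: ok; after: ALU=2 MUL=0 MEM=2 BR=1, R=4, W=2
[3] ALU needs rd=2 wr=1: ok; after: ALU=1 MUL=0 MEM=2 BR=1, R=2, W=1
[4] ALU needs rd=2 wr=1: ok; after: ALU=0 MUL=0 MEM=2 BR=1, R=0, W=0
[5] MEM needs rd=2 wr=0: RD_PORT; after: ALU=0 MUL=0 MEM=2 BR=1, R=0, W=0

reason(slot 1) = WAW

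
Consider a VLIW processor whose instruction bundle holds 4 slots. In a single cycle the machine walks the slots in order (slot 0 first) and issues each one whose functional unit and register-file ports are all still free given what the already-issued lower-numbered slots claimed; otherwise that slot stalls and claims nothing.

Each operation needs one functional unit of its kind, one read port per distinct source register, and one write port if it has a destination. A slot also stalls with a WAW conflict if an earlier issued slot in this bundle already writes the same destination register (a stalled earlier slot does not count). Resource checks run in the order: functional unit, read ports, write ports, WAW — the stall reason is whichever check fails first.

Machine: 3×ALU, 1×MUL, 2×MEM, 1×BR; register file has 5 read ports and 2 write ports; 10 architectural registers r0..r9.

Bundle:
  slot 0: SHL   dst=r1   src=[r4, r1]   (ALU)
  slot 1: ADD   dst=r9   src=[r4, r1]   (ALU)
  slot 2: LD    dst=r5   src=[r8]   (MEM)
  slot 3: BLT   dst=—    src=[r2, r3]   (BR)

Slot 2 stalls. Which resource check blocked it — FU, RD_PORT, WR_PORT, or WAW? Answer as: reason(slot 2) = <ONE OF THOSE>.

reason(slot 2) = WR_PORT

  0. ALU→r1 ⇒ go  {2A/1Mu/2Ld/1B | 3r 1w}
  1. ALU→r9 ⇒ go  {1A/1Mu/2Ld/1B | 1r 0w}
  2. MEM→r5 ⇒ no(WR_PORT)  {1A/1Mu/2Ld/1B | 1r 0w}
  3. BR ⇒ no(RD_PORT)  {1A/1Mu/2Ld/1B | 1r 0w}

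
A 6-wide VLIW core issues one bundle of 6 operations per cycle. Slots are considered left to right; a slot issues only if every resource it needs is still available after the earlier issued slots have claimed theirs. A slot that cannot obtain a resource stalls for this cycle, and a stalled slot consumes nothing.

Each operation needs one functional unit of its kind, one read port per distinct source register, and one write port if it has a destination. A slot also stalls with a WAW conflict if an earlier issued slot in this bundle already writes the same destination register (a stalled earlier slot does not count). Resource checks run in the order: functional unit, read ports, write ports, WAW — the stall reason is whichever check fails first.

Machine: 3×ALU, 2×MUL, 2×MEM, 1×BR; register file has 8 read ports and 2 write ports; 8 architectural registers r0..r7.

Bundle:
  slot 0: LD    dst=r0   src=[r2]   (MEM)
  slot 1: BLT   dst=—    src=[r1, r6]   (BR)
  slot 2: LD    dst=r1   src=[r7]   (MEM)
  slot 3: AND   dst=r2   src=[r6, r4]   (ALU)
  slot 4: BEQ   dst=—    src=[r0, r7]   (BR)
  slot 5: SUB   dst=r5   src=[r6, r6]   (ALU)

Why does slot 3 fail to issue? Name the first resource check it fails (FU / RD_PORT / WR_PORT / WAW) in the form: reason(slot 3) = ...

reason(slot 3) = WR_PORT

slot 0 (MEM): ISSUE — free A3,Mu2,Ld1,B1 rp7 wp1
slot 1 (BR): ISSUE — free A3,Mu2,Ld1,B0 rp5 wp1
slot 2 (MEM): ISSUE — free A3,Mu2,Ld0,B0 rp4 wp0
slot 3 (ALU): stall WR_PORT — free A3,Mu2,Ld0,B0 rp4 wp0
slot 4 (BR): stall FU — free A3,Mu2,Ld0,B0 rp4 wp0
slot 5 (ALU): stall WR_PORT — free A3,Mu2,Ld0,B0 rp4 wp0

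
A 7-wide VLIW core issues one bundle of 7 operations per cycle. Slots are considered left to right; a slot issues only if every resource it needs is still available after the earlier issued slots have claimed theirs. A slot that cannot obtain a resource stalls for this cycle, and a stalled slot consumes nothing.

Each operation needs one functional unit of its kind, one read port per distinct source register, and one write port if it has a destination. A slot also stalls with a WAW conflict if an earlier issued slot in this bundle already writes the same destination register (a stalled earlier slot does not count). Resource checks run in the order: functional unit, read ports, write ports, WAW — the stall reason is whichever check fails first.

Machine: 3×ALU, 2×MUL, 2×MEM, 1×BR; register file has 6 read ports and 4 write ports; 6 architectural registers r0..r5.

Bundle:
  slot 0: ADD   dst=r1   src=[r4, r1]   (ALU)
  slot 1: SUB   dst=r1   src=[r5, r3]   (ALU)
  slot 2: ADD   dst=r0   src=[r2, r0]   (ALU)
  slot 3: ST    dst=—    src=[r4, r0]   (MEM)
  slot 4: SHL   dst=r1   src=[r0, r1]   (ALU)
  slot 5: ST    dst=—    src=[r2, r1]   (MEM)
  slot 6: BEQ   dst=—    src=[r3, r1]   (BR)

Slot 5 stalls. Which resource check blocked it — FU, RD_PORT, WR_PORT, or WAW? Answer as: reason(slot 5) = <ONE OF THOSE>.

(0) want 1×ALU +2rd +1wr — yes → AL2|MU2|ME2|BR1|rd4|wr3
(1) want 1×ALU +2rd +1wr — WAW → AL2|MU2|ME2|BR1|rd4|wr3
(2) want 1×ALU +2rd +1wr — yes → AL1|MU2|ME2|BR1|rd2|wr2
(3) want 1×MEM +2rd +0wr — yes → AL1|MU2|ME1|BR1|rd0|wr2
(4) want 1×ALU +2rd +1wr — RD_PORT → AL1|MU2|ME1|BR1|rd0|wr2
(5) want 1×MEM +2rd +0wr — RD_PORT → AL1|MU2|ME1|BR1|rd0|wr2
(6) want 1×BR +2rd +0wr — RD_PORT → AL1|MU2|ME1|BR1|rd0|wr2

reason(slot 5) = RD_PORT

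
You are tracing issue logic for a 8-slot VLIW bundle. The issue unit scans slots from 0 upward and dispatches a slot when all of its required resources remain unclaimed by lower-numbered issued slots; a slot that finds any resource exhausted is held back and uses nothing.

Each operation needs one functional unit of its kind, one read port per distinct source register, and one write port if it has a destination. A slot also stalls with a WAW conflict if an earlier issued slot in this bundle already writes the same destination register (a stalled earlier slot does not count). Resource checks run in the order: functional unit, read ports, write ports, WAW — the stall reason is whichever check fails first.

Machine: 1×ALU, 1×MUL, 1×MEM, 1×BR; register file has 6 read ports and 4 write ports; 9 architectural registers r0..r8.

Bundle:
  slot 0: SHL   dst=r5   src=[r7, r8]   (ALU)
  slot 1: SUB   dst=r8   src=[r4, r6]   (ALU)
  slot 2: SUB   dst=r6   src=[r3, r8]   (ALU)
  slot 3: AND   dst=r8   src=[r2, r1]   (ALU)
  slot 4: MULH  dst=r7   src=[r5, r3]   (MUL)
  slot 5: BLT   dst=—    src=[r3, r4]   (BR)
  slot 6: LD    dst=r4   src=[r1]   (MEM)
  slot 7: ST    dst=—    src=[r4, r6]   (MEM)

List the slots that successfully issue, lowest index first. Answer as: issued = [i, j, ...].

issued = [0, 4, 5]

#0 ALU src=r7,r8 dispatched  <A:0 Mu:1 Ld:1 B:1 rd:4 wr:3>
#1 ALU src=r4,r6 held:FU  <A:0 Mu:1 Ld:1 B:1 rd:4 wr:3>
#2 ALU src=r3,r8 held:FU  <A:0 Mu:1 Ld:1 B:1 rd:4 wr:3>
#3 ALU src=r2,r1 held:FU  <A:0 Mu:1 Ld:1 B:1 rd:4 wr:3>
#4 MUL src=r5,r3 dispatched  <A:0 Mu:0 Ld:1 B:1 rd:2 wr:2>
#5 BR src=r3,r4 dispatched  <A:0 Mu:0 Ld:1 B:0 rd:0 wr:2>
#6 MEM src=r1 held:RD_PORT  <A:0 Mu:0 Ld:1 B:0 rd:0 wr:2>
#7 MEM src=r4,r6 held:RD_PORT  <A:0 Mu:0 Ld:1 B:0 rd:0 wr:2>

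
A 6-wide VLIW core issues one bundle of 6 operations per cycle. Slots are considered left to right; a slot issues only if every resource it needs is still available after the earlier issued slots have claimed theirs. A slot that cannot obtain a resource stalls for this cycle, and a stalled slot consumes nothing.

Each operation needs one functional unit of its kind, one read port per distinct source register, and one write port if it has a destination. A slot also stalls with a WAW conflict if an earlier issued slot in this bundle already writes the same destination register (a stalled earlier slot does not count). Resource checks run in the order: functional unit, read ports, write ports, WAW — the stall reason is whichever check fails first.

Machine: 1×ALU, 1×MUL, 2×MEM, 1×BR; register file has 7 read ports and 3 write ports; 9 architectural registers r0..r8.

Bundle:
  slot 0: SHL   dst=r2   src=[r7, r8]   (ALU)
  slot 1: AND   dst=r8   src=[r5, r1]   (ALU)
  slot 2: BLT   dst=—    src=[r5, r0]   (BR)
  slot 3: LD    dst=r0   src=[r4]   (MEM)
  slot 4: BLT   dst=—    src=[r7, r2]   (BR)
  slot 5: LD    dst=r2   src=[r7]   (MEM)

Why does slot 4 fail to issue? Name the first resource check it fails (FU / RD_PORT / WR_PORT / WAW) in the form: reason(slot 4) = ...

slot 0 (ALU): ISSUE — free A0,Mu1,Ld2,B1 rp5 wp2
slot 1 (ALU): stall FU — free A0,Mu1,Ld2,B1 rp5 wp2
slot 2 (BR): ISSUE — free A0,Mu1,Ld2,B0 rp3 wp2
slot 3 (MEM): ISSUE — free A0,Mu1,Ld1,B0 rp2 wp1
slot 4 (BR): stall FU — free A0,Mu1,Ld1,B0 rp2 wp1
slot 5 (MEM): stall WAW — free A0,Mu1,Ld1,B0 rp2 wp1

reason(slot 4) = FU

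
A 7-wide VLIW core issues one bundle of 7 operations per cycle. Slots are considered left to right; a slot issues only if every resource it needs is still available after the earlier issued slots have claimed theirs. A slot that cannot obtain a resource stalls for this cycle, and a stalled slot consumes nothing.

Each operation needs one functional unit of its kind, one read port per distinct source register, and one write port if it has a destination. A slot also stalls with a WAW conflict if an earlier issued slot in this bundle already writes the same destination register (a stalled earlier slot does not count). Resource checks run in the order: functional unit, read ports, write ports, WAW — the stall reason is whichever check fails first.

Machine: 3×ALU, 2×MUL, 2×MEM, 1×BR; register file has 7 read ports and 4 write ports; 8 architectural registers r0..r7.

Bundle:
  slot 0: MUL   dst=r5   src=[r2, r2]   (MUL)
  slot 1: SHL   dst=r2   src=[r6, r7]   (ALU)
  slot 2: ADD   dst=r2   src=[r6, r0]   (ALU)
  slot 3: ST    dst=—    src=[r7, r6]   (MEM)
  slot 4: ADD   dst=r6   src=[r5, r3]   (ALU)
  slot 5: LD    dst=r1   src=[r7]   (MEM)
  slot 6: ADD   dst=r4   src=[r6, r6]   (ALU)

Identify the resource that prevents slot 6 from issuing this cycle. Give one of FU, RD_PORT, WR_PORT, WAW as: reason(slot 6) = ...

reason(slot 6) = RD_PORT

slot 0 (MUL): ISSUE — free A3,Mu1,Ld2,B1 rp6 wp3
slot 1 (ALU): ISSUE — free A2,Mu1,Ld2,B1 rp4 wp2
slot 2 (ALU): stall WAW — free A2,Mu1,Ld2,B1 rp4 wp2
slot 3 (MEM): ISSUE — free A2,Mu1,Ld1,B1 rp2 wp2
slot 4 (ALU): ISSUE — free A1,Mu1,Ld1,B1 rp0 wp1
slot 5 (MEM): stall RD_PORT — free A1,Mu1,Ld1,B1 rp0 wp1
slot 6 (ALU): stall RD_PORT — free A1,Mu1,Ld1,B1 rp0 wp1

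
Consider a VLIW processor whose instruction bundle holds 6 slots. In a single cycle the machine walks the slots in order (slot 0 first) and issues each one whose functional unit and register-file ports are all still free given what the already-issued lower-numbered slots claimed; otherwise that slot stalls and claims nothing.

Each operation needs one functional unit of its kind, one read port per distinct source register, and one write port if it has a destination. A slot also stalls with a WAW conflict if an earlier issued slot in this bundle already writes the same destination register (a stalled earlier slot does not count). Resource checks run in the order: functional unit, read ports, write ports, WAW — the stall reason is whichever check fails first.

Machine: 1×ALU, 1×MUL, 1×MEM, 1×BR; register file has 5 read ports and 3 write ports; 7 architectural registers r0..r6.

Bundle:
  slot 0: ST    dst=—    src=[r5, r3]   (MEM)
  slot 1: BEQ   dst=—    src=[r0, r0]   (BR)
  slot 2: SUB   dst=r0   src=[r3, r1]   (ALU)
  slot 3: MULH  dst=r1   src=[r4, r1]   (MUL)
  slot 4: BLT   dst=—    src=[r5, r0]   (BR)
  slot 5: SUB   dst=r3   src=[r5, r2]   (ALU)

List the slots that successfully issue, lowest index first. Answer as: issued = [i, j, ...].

issued = [0, 1, 2]

  0. MEM ⇒ go  {1A/1Mu/0Ld/1B | 3r 3w}
  1. BR ⇒ go  {1A/1Mu/0Ld/0B | 2r 3w}
  2. ALU→r0 ⇒ go  {0A/1Mu/0Ld/0B | 0r 2w}
  3. MUL→r1 ⇒ no(RD_PORT)  {0A/1Mu/0Ld/0B | 0r 2w}
  4. BR ⇒ no(FU)  {0A/1Mu/0Ld/0B | 0r 2w}
  5. ALU→r3 ⇒ no(FU)  {0A/1Mu/0Ld/0B | 0r 2w}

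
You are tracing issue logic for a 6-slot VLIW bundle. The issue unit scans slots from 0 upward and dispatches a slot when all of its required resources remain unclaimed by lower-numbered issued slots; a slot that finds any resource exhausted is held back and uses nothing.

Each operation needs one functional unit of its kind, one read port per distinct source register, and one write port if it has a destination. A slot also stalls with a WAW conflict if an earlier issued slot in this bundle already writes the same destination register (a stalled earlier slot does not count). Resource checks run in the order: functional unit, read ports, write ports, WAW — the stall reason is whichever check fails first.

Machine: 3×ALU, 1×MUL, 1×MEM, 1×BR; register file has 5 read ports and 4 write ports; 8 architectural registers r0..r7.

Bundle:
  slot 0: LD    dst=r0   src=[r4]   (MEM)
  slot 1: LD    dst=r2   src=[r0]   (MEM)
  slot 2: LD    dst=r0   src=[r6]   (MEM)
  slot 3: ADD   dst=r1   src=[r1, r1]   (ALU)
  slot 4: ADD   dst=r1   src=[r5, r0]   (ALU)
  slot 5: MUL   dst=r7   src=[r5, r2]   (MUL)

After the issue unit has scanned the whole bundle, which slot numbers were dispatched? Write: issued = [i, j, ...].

issued = [0, 3, 5]

[0] MEM needs rd=1 wr=1: ok; after: ALU=3 MUL=1 MEM=0 BR=1, R=4, W=3
[1] MEM needs rd=1 wr=1: FU; after: ALU=3 MUL=1 MEM=0 BR=1, R=4, W=3
[2] MEM needs rd=1 wr=1: FU; after: ALU=3 MUL=1 MEM=0 BR=1, R=4, W=3
[3] ALU needs rd=1 wr=1: ok; after: ALU=2 MUL=1 MEM=0 BR=1, R=3, W=2
[4] ALU needs rd=2 wr=1: WAW; after: ALU=2 MUL=1 MEM=0 BR=1, R=3, W=2
[5] MUL needs rd=2 wr=1: ok; after: ALU=2 MUL=0 MEM=0 BR=1, R=1, W=1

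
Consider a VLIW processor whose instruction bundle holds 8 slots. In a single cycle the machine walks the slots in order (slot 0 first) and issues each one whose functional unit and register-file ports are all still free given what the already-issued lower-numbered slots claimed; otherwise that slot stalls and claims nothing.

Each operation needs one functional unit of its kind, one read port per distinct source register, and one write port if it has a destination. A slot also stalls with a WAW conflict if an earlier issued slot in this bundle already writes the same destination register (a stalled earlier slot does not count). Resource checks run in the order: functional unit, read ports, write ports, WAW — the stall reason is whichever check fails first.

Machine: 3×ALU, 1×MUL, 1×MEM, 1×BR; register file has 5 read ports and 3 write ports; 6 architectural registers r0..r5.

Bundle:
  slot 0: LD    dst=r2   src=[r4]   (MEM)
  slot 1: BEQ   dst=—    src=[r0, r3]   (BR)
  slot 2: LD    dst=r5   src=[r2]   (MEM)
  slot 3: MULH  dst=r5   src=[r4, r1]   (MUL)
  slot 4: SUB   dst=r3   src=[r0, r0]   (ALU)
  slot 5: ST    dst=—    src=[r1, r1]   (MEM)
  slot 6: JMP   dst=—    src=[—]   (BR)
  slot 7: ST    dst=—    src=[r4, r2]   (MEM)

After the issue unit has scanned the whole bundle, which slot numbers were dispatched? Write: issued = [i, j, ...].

issued = [0, 1, 3]

(0) want 1×MEM +1rd +1wr — yes → AL3|MU1|ME0|BR1|rd4|wr2
(1) want 1×BR +2rd +0wr — yes → AL3|MU1|ME0|BR0|rd2|wr2
(2) want 1×MEM +1rd +1wr — FU → AL3|MU1|ME0|BR0|rd2|wr2
(3) want 1×MUL +2rd +1wr — yes → AL3|MU0|ME0|BR0|rd0|wr1
(4) want 1×ALU +1rd +1wr — RD_PORT → AL3|MU0|ME0|BR0|rd0|wr1
(5) want 1×MEM +1rd +0wr — FU → AL3|MU0|ME0|BR0|rd0|wr1
(6) want 1×BR +0rd +0wr — FU → AL3|MU0|ME0|BR0|rd0|wr1
(7) want 1×MEM +2rd +0wr — FU → AL3|MU0|ME0|BR0|rd0|wr1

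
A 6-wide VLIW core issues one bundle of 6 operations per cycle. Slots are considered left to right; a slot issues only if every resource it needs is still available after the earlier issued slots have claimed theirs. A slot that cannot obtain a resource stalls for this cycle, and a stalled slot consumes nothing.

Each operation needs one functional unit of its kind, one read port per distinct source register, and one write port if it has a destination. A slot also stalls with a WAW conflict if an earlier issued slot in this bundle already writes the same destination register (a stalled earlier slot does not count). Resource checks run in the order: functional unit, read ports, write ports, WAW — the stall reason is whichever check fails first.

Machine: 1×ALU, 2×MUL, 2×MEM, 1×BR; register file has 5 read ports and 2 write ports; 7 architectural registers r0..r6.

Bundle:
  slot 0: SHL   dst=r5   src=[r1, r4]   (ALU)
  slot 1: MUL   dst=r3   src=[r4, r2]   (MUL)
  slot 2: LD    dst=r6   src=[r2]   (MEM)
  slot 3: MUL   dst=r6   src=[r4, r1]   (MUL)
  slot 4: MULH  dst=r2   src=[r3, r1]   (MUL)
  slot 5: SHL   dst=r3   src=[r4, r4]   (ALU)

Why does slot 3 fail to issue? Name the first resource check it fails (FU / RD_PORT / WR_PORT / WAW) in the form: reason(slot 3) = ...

slot 0 (ALU): ISSUE — free A0,Mu2,Ld2,B1 rp3 wp1
slot 1 (MUL): ISSUE — free A0,Mu1,Ld2,B1 rp1 wp0
slot 2 (MEM): stall WR_PORT — free A0,Mu1,Ld2,B1 rp1 wp0
slot 3 (MUL): stall RD_PORT — free A0,Mu1,Ld2,B1 rp1 wp0
slot 4 (MUL): stall RD_PORT — free A0,Mu1,Ld2,B1 rp1 wp0
slot 5 (ALU): stall FU — free A0,Mu1,Ld2,B1 rp1 wp0

reason(slot 3) = RD_PORT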